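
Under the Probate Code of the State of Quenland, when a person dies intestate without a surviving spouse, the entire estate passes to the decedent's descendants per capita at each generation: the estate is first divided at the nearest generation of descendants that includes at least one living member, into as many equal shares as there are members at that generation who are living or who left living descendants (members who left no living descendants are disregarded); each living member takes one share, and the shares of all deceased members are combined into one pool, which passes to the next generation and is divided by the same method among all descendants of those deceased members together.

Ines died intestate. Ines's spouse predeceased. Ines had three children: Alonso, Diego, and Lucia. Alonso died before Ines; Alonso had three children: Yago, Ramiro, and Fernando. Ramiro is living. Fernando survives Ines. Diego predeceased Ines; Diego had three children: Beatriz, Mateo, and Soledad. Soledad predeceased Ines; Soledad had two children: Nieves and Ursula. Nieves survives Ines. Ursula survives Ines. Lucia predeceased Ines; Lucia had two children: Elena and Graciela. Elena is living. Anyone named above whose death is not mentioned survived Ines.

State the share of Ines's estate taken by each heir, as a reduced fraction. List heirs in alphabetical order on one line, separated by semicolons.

There is no surviving spouse, so the entire estate passes to Ines's descendants per capita at each generation.
No one at generation 1 (Alonso, Diego, Lucia) is living; moving to the next generation.
At generation 2 (Yago, Ramiro, Fernando, Beatriz, Mateo, Soledad, Elena, Graciela) there are 8 shares of (1)/8 = 1/8 each.
Living: Yago, Ramiro, Fernando, Beatriz, Mateo, Elena, and Graciela — each takes 1/8.
Deceased: Soledad. That 1/8 share is carried to generation 3.
At generation 3 (Nieves, Ursula) there are 2 shares of (1/8)/2 = 1/16 each.
Living: Nieves and Ursula — each takes 1/16.

Beatriz 1/8; Elena 1/8; Fernando 1/8; Graciela 1/8; Mateo 1/8; Nieves 1/16; Ramiro 1/8; Ursula 1/16; Yago 1/8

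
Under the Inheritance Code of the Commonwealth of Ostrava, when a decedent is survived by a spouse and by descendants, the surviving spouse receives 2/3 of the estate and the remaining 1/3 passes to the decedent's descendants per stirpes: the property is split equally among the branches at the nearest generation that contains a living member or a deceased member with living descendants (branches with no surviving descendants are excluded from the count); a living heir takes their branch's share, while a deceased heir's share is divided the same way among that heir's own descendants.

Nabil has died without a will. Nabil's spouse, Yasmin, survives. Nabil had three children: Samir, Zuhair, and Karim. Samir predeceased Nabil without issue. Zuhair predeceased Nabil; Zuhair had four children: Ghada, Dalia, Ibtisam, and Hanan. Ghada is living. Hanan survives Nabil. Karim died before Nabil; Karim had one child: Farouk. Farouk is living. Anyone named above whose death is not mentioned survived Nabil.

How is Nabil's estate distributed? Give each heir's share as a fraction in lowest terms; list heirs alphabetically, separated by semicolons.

Yasmin, as surviving spouse, takes 2/3.
The remaining 1/3 passes to Nabil's descendants per stirpes.
Samir left no surviving issue, so that branch lapses and is disregarded.
The 1/3 is divided into 2 equal shares of 1/6 among Zuhair, Karim.
Zuhair predeceased; the 1/6 allotted to Zuhair's branch passes to Zuhair's issue by representation.
The 1/6 is divided into 4 equal shares of 1/24 among Ghada, Dalia, Ibtisam, Hanan.
Ghada is living and takes 1/24.
Dalia is living and takes 1/24.
Ibtisam is living and takes 1/24.
Hanan is living and takes 1/24.
Karim predeceased; the 1/6 allotted to Karim's branch passes to Karim's issue by representation.
Farouk is the sole taker at this level and receives the full 1/6.

Dalia 1/24; Farouk 1/6; Ghada 1/24; Hanan 1/24; Ibtisam 1/24; Yasmin 2/3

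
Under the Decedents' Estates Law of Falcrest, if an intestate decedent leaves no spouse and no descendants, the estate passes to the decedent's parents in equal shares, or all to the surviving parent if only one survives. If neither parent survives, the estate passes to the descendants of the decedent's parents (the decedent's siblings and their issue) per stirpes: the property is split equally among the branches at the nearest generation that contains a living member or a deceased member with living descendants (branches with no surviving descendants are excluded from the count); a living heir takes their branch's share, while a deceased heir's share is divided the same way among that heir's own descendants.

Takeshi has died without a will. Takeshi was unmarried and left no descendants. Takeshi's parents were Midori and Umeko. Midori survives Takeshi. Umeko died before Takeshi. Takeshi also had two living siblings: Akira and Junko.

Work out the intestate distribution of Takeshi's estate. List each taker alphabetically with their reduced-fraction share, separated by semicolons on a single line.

Midori 1

Only one parent, Midori, survives, so Midori takes the entire estate. The siblings take nothing because a surviving parent has priority.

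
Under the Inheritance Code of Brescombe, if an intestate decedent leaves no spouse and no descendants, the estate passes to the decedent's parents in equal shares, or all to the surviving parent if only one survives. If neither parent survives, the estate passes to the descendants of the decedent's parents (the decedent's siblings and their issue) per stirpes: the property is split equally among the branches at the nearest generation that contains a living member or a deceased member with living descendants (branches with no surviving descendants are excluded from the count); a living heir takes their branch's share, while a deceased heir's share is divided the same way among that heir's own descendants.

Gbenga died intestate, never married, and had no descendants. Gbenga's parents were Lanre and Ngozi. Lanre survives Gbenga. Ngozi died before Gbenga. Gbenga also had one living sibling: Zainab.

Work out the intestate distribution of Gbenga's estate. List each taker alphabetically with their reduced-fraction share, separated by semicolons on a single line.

Only one parent, Lanre, survives, so Lanre takes the entire estate. The siblings take nothing because a surviving parent has priority.

Lanre 1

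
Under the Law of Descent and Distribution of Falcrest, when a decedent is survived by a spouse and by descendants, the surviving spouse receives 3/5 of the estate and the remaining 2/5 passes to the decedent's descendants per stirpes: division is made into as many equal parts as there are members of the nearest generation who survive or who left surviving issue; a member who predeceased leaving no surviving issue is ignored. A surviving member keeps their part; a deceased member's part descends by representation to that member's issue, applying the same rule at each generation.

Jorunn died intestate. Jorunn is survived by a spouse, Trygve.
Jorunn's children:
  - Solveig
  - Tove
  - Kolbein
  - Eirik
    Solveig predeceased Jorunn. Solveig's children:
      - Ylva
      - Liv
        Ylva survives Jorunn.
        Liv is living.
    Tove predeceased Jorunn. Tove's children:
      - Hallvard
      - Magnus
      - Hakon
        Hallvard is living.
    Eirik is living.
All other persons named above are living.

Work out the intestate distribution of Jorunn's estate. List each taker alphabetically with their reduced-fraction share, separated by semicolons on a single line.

Trygve, as surviving spouse, takes 3/5.
The remaining 2/5 passes to Jorunn's descendants per stirpes.
The 2/5 is divided into 4 equal shares of 1/10 among Solveig, Tove, Kolbein, Eirik.
Solveig predeceased; the 1/10 allotted to Solveig's branch passes to Solveig's issue by representation.
The 1/10 is divided into 2 equal shares of 1/20 among Ylva, Liv.
Ylva is living and takes 1/20.
Liv is living and takes 1/20.
Tove predeceased; the 1/10 allotted to Tove's branch passes to Tove's issue by representation.
The 1/10 is divided into 3 equal shares of 1/30 among Hallvard, Magnus, Hakon.
Hallvard is living and takes 1/30.
Magnus is living and takes 1/30.
Hakon is living and takes 1/30.
Kolbein is living and takes 1/10.
Eirik is living and takes 1/10.

Eirik 1/10; Hakon 1/30; Hallvard 1/30; Kolbein 1/10; Liv 1/20; Magnus 1/30; Trygve 3/5; Ylva 1/20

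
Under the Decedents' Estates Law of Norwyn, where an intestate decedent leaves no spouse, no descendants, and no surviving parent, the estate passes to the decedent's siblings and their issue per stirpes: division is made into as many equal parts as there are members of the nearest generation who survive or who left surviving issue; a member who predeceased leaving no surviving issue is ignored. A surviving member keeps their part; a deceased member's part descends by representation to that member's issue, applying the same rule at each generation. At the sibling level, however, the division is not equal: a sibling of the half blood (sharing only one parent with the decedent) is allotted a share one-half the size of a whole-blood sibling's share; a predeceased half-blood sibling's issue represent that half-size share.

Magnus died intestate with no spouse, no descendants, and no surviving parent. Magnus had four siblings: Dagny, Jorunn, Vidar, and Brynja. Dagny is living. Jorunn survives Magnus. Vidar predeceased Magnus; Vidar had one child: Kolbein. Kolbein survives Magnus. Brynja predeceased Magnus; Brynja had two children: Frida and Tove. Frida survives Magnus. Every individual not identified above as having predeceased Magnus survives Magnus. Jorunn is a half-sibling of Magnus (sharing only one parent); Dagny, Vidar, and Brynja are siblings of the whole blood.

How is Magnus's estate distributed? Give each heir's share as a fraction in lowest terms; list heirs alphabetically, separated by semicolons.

Dagny 2/7; Frida 1/7; Jorunn 1/7; Kolbein 2/7; Tove 1/7

No spouse, descendants, or parent survives, so the estate passes to Magnus's siblings per stirpes.
Half-blood siblings count for one-half the weight of whole-blood siblings at the initial division.
Dividing 1 in proportion to weights (total weight 7/2): Dagny (weight 1) → 2/7; Jorunn (weight 1/2) → 1/7; Vidar (weight 1) → 2/7; Brynja (weight 1) → 2/7.
Dagny is living and takes 2/7.
Jorunn is living and takes 1/7.
Vidar predeceased; the 2/7 allotted to Vidar's branch passes to Vidar's issue by representation.
Kolbein is the sole taker at this level and receives the full 2/7.
Brynja predeceased; the 2/7 allotted to Brynja's branch passes to Brynja's issue by representation.
The 2/7 is divided into 2 equal shares of 1/7 among Frida, Tove.
Frida is living and takes 1/7.
Tove is living and takes 1/7.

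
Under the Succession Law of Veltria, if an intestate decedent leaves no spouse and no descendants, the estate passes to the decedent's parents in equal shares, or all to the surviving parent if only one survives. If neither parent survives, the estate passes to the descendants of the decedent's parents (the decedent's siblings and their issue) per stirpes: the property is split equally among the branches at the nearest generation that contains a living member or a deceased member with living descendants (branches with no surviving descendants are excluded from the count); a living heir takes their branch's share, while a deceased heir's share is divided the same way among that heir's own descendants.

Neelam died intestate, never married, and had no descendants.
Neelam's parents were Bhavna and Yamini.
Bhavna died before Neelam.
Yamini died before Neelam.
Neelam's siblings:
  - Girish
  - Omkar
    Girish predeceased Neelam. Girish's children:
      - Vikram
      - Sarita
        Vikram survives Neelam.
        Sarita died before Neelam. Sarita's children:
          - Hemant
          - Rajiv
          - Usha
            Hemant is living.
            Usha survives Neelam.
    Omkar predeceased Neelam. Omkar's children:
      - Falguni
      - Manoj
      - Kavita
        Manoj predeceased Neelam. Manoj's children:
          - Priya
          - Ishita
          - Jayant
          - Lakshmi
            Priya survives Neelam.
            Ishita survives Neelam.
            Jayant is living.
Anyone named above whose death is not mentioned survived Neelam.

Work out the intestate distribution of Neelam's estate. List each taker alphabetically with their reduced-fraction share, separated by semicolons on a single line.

Falguni 1/6; Hemant 1/12; Ishita 1/24; Jayant 1/24; Kavita 1/6; Lakshmi 1/24; Priya 1/24; Rajiv 1/12; Usha 1/12; Vikram 1/4

Neither parent survives and there are no descendants, so the estate passes to Neelam's siblings and their issue per stirpes.
The estate is divided into 2 equal shares of 1/2 among Girish, Omkar.
Girish predeceased; the 1/2 allotted to Girish's branch passes to Girish's issue by representation.
The 1/2 is divided into 2 equal shares of 1/4 among Vikram, Sarita.
Vikram is living and takes 1/4.
Sarita predeceased; the 1/4 allotted to Sarita's branch passes to Sarita's issue by representation.
The 1/4 is divided into 3 equal shares of 1/12 among Hemant, Rajiv, Usha.
Hemant is living and takes 1/12.
Rajiv is living and takes 1/12.
Usha is living and takes 1/12.
Omkar predeceased; the 1/2 allotted to Omkar's branch passes to Omkar's issue by representation.
The 1/2 is divided into 3 equal shares of 1/6 among Falguni, Manoj, Kavita.
Falguni is living and takes 1/6.
Manoj predeceased; the 1/6 allotted to Manoj's branch passes to Manoj's issue by representation.
The 1/6 is divided into 4 equal shares of 1/24 among Priya, Ishita, Jayant, Lakshmi.
Priya is living and takes 1/24.
Ishita is living and takes 1/24.
Jayant is living and takes 1/24.
Lakshmi is living and takes 1/24.
Kavita is living and takes 1/6.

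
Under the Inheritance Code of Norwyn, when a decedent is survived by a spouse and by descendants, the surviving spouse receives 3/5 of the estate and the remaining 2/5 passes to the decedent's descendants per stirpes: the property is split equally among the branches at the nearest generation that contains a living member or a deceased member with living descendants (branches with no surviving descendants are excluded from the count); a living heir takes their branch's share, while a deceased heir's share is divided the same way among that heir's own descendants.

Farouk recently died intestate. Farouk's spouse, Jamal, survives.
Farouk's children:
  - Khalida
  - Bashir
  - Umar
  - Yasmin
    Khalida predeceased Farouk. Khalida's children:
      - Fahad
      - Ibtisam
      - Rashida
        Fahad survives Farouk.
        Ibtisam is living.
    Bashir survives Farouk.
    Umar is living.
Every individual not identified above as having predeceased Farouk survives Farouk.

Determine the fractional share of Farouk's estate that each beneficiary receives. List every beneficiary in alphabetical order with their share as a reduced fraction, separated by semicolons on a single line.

Bashir 1/10; Fahad 1/30; Ibtisam 1/30; Jamal 3/5; Rashida 1/30; Umar 1/10; Yasmin 1/10

Jamal, as surviving spouse, takes 3/5.
The remaining 2/5 passes to Farouk's descendants per stirpes.
The 2/5 is divided into 4 equal shares of 1/10 among Khalida, Bashir, Umar, Yasmin.
Khalida predeceased; the 1/10 allotted to Khalida's branch passes to Khalida's issue by representation.
The 1/10 is divided into 3 equal shares of 1/30 among Fahad, Ibtisam, Rashida.
Fahad is living and takes 1/30.
Ibtisam is living and takes 1/30.
Rashida is living and takes 1/30.
Bashir is living and takes 1/10.
Umar is living and takes 1/10.
Yasmin is living and takes 1/10.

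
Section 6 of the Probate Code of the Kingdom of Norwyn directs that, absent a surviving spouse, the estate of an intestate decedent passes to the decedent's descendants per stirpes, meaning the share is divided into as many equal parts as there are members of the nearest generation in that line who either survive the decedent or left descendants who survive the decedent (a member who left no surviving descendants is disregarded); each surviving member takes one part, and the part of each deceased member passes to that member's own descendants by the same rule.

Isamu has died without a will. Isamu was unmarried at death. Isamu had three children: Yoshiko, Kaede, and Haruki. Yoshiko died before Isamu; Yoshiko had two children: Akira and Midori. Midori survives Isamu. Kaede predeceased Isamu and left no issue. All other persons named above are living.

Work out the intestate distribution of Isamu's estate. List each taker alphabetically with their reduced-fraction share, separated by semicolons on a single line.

Akira 1/4; Haruki 1/2; Midori 1/4

There is no surviving spouse, so the entire estate passes to Isamu's descendants per stirpes.
Kaede left no surviving issue, so that branch lapses and is disregarded.
The estate is divided into 2 equal shares of 1/2 among Yoshiko, Haruki.
Yoshiko predeceased; the 1/2 allotted to Yoshiko's branch passes to Yoshiko's issue by representation.
The 1/2 is divided into 2 equal shares of 1/4 among Akira, Midori.
Akira is living and takes 1/4.
Midori is living and takes 1/4.
Haruki is living and takes 1/2.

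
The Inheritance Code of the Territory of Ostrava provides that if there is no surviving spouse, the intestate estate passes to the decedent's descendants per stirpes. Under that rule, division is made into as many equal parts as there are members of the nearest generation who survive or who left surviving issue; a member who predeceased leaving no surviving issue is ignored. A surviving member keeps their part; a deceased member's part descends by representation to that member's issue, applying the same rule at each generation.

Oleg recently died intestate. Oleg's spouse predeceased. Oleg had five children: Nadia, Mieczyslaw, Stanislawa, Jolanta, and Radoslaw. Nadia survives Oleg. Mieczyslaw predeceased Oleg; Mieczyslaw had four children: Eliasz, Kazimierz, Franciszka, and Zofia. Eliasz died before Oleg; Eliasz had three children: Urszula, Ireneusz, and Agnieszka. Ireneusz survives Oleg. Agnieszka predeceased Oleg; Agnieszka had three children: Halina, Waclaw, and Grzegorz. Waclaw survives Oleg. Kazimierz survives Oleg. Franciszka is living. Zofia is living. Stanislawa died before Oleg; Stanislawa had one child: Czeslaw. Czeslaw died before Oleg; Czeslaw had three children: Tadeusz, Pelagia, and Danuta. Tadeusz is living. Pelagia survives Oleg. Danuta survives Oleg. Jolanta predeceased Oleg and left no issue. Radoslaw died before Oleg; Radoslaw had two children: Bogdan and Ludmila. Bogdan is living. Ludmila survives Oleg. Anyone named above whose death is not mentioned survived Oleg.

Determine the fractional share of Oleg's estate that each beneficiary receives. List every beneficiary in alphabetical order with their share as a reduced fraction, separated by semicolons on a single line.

There is no surviving spouse, so the entire estate passes to Oleg's descendants per stirpes.
Jolanta left no surviving issue, so that branch lapses and is disregarded.
The estate is divided into 4 equal shares of 1/4 among Nadia, Mieczyslaw, Stanislawa, Radoslaw.
Nadia is living and takes 1/4.
Mieczyslaw predeceased; the 1/4 allotted to Mieczyslaw's branch passes to Mieczyslaw's issue by representation.
The 1/4 is divided into 4 equal shares of 1/16 among Eliasz, Kazimierz, Franciszka, Zofia.
Eliasz predeceased; the 1/16 allotted to Eliasz's branch passes to Eliasz's issue by representation.
The 1/16 is divided into 3 equal shares of 1/48 among Urszula, Ireneusz, Agnieszka.
Urszula is living and takes 1/48.
Ireneusz is living and takes 1/48.
Agnieszka predeceased; the 1/48 allotted to Agnieszka's branch passes to Agnieszka's issue by representation.
The 1/48 is divided into 3 equal shares of 1/144 among Halina, Waclaw, Grzegorz.
Halina is living and takes 1/144.
Waclaw is living and takes 1/144.
Grzegorz is living and takes 1/144.
Kazimierz is living and takes 1/16.
Franciszka is living and takes 1/16.
Zofia is living and takes 1/16.
Stanislawa predeceased; the 1/4 allotted to Stanislawa's branch passes to Stanislawa's issue by representation.
Czeslaw's line is the sole branch at this level, so the full 1/4 passes to Czeslaw's issue by representation.
The 1/4 is divided into 3 equal shares of 1/12 among Tadeusz, Pelagia, Danuta.
Tadeusz is living and takes 1/12.
Pelagia is living and takes 1/12.
Danuta is living and takes 1/12.
Radoslaw predeceased; the 1/4 allotted to Radoslaw's branch passes to Radoslaw's issue by representation.
The 1/4 is divided into 2 equal shares of 1/8 among Bogdan, Ludmila.
Bogdan is living and takes 1/8.
Ludmila is living and takes 1/8.

Bogdan 1/8; Danuta 1/12; Franciszka 1/16; Grzegorz 1/144; Halina 1/144; Ireneusz 1/48; Kazimierz 1/16; Ludmila 1/8; Nadia 1/4; Pelagia 1/12; Tadeusz 1/12; Urszula 1/48; Waclaw 1/144; Zofia 1/16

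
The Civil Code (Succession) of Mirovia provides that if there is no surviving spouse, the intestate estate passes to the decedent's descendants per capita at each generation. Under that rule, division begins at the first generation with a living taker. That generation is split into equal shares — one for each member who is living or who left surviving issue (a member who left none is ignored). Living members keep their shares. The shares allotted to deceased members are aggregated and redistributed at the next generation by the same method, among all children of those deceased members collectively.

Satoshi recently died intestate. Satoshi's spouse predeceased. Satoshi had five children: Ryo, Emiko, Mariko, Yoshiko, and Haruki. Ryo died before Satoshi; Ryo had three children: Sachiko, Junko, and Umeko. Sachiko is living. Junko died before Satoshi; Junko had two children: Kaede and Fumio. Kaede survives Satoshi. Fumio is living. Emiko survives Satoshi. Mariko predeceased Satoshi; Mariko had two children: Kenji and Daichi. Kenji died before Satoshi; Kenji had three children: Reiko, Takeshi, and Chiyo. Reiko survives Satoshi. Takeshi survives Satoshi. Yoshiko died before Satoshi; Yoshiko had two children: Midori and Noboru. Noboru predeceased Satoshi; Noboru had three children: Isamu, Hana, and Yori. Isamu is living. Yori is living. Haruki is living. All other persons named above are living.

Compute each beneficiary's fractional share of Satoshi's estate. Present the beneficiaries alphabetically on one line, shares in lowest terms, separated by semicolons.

Chiyo 9/280; Daichi 3/35; Emiko 1/5; Fumio 9/280; Hana 9/280; Haruki 1/5; Isamu 9/280; Kaede 9/280; Midori 3/35; Reiko 9/280; Sachiko 3/35; Takeshi 9/280; Umeko 3/35; Yori 9/280

There is no surviving spouse, so the entire estate passes to Satoshi's descendants per capita at each generation.
At generation 1 (Ryo, Emiko, Mariko, Yoshiko, Haruki) there are 5 shares of (1)/5 = 1/5 each.
Living: Emiko and Haruki — each takes 1/5.
Deceased: Ryo, Mariko, and Yoshiko. Their combined 3/5 is pooled and carried to generation 2.
At generation 2 (Sachiko, Junko, Umeko, Kenji, Daichi, Midori, Noboru) there are 7 shares of (3/5)/7 = 3/35 each.
Living: Sachiko, Umeko, Daichi, and Midori — each takes 3/35.
Deceased: Junko, Kenji, and Noboru. Their combined 9/35 is pooled and carried to generation 3.
At generation 3 (Kaede, Fumio, Reiko, Takeshi, Chiyo, Isamu, Hana, Yori) there are 8 shares of (9/35)/8 = 9/280 each.
Living: Kaede, Fumio, Reiko, Takeshi, Chiyo, Isamu, Hana, and Yori — each takes 9/280.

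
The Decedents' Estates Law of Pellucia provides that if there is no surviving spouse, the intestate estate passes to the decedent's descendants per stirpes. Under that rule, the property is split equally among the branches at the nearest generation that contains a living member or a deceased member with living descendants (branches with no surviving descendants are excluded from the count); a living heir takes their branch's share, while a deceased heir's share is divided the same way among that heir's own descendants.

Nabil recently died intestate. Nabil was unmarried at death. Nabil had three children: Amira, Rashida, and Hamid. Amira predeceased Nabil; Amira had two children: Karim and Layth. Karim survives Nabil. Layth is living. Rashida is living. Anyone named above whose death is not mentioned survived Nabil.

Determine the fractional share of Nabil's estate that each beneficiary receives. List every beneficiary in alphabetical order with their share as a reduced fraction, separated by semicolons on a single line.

There is no surviving spouse, so the entire estate passes to Nabil's descendants per stirpes.
The estate is divided into 3 equal shares of 1/3 among Amira, Rashida, Hamid.
Amira predeceased; the 1/3 allotted to Amira's branch passes to Amira's issue by representation.
The 1/3 is divided into 2 equal shares of 1/6 among Karim, Layth.
Karim is living and takes 1/6.
Layth is living and takes 1/6.
Rashida is living and takes 1/3.
Hamid is living and takes 1/3.

Hamid 1/3; Karim 1/6; Layth 1/6; Rashida 1/3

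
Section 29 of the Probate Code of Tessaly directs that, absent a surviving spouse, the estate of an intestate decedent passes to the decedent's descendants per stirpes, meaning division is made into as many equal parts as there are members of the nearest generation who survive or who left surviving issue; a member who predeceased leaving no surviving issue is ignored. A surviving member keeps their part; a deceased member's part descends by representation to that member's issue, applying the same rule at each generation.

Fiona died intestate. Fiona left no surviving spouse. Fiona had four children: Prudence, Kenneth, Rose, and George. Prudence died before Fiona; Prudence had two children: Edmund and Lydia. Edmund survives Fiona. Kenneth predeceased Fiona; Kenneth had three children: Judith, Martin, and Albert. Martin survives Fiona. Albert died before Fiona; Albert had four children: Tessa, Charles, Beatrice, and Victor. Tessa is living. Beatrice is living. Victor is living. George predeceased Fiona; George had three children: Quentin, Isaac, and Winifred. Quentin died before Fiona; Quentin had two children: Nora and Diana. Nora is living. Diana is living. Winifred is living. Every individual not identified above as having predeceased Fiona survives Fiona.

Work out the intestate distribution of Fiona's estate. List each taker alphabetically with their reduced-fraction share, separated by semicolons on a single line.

Beatrice 1/48; Charles 1/48; Diana 1/24; Edmund 1/8; Isaac 1/12; Judith 1/12; Lydia 1/8; Martin 1/12; Nora 1/24; Rose 1/4; Tessa 1/48; Victor 1/48; Winifred 1/12

There is no surviving spouse, so the entire estate passes to Fiona's descendants per stirpes.
The estate is divided into 4 equal shares of 1/4 among Prudence, Kenneth, Rose, George.
Prudence predeceased; the 1/4 allotted to Prudence's branch passes to Prudence's issue by representation.
The 1/4 is divided into 2 equal shares of 1/8 among Edmund, Lydia.
Edmund is living and takes 1/8.
Lydia is living and takes 1/8.
Kenneth predeceased; the 1/4 allotted to Kenneth's branch passes to Kenneth's issue by representation.
The 1/4 is divided into 3 equal shares of 1/12 among Judith, Martin, Albert.
Judith is living and takes 1/12.
Martin is living and takes 1/12.
Albert predeceased; the 1/12 allotted to Albert's branch passes to Albert's issue by representation.
The 1/12 is divided into 4 equal shares of 1/48 among Tessa, Charles, Beatrice, Victor.
Tessa is living and takes 1/48.
Charles is living and takes 1/48.
Beatrice is living and takes 1/48.
Victor is living and takes 1/48.
Rose is living and takes 1/4.
George predeceased; the 1/4 allotted to George's branch passes to George's issue by representation.
The 1/4 is divided into 3 equal shares of 1/12 among Quentin, Isaac, Winifred.
Quentin predeceased; the 1/12 allotted to Quentin's branch passes to Quentin's issue by representation.
The 1/12 is divided into 2 equal shares of 1/24 among Nora, Diana.
Nora is living and takes 1/24.
Diana is living and takes 1/24.
Isaac is living and takes 1/12.
Winifred is living and takes 1/12.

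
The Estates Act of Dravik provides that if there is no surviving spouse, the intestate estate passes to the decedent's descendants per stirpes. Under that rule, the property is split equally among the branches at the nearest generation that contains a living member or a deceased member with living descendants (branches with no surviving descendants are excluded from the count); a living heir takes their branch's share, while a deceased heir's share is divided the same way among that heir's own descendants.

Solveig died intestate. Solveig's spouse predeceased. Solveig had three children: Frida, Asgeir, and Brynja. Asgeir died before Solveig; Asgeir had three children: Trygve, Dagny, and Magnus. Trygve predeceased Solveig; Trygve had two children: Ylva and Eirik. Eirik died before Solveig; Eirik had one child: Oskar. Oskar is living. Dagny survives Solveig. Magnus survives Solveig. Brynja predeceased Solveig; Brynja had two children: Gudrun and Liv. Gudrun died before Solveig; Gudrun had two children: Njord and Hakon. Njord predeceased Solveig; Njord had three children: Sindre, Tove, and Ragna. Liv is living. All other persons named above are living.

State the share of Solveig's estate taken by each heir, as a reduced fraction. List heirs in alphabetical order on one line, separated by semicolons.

There is no surviving spouse, so the entire estate passes to Solveig's descendants per stirpes.
The estate is divided into 3 equal shares of 1/3 among Frida, Asgeir, Brynja.
Frida is living and takes 1/3.
Asgeir predeceased; the 1/3 allotted to Asgeir's branch passes to Asgeir's issue by representation.
The 1/3 is divided into 3 equal shares of 1/9 among Trygve, Dagny, Magnus.
Trygve predeceased; the 1/9 allotted to Trygve's branch passes to Trygve's issue by representation.
The 1/9 is divided into 2 equal shares of 1/18 among Ylva, Eirik.
Ylva is living and takes 1/18.
Eirik predeceased; the 1/18 allotted to Eirik's branch passes to Eirik's issue by representation.
Oskar is the sole taker at this level and receives the full 1/18.
Dagny is living and takes 1/9.
Magnus is living and takes 1/9.
Brynja predeceased; the 1/3 allotted to Brynja's branch passes to Brynja's issue by representation.
The 1/3 is divided into 2 equal shares of 1/6 among Gudrun, Liv.
Gudrun predeceased; the 1/6 allotted to Gudrun's branch passes to Gudrun's issue by representation.
The 1/6 is divided into 2 equal shares of 1/12 among Njord, Hakon.
Njord predeceased; the 1/12 allotted to Njord's branch passes to Njord's issue by representation.
The 1/12 is divided into 3 equal shares of 1/36 among Sindre, Tove, Ragna.
Sindre is living and takes 1/36.
Tove is living and takes 1/36.
Ragna is living and takes 1/36.
Hakon is living and takes 1/12.
Liv is living and takes 1/6.

Dagny 1/9; Frida 1/3; Hakon 1/12; Liv 1/6; Magnus 1/9; Oskar 1/18; Ragna 1/36; Sindre 1/36; Tove 1/36; Ylva 1/18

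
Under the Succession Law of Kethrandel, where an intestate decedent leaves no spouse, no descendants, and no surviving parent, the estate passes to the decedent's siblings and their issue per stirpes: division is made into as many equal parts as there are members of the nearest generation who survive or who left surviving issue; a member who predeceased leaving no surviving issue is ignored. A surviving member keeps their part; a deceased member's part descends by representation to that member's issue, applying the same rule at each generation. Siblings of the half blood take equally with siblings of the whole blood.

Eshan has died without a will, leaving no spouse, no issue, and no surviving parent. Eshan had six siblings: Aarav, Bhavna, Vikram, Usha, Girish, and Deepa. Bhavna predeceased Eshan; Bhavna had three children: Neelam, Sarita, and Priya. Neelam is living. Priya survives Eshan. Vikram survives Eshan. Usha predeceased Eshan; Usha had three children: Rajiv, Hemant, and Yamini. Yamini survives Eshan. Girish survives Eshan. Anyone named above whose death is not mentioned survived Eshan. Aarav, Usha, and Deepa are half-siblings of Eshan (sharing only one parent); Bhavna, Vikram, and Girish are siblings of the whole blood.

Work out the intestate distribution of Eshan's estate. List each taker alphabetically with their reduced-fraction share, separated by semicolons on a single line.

Aarav 1/6; Deepa 1/6; Girish 1/6; Hemant 1/18; Neelam 1/18; Priya 1/18; Rajiv 1/18; Sarita 1/18; Vikram 1/6; Yamini 1/18

No spouse, descendants, or parent survives, so the estate passes to Eshan's siblings per stirpes.
Half-blood and whole-blood siblings take equally under the stated rule.
The estate is divided into 6 equal shares of 1/6 among Aarav, Bhavna, Vikram, Usha, Girish, Deepa.
Aarav is living and takes 1/6.
Bhavna predeceased; the 1/6 allotted to Bhavna's branch passes to Bhavna's issue by representation.
The 1/6 is divided into 3 equal shares of 1/18 among Neelam, Sarita, Priya.
Neelam is living and takes 1/18.
Sarita is living and takes 1/18.
Priya is living and takes 1/18.
Vikram is living and takes 1/6.
Usha predeceased; the 1/6 allotted to Usha's branch passes to Usha's issue by representation.
The 1/6 is divided into 3 equal shares of 1/18 among Rajiv, Hemant, Yamini.
Rajiv is living and takes 1/18.
Hemant is living and takes 1/18.
Yamini is living and takes 1/18.
Girish is living and takes 1/6.
Deepa is living and takes 1/6.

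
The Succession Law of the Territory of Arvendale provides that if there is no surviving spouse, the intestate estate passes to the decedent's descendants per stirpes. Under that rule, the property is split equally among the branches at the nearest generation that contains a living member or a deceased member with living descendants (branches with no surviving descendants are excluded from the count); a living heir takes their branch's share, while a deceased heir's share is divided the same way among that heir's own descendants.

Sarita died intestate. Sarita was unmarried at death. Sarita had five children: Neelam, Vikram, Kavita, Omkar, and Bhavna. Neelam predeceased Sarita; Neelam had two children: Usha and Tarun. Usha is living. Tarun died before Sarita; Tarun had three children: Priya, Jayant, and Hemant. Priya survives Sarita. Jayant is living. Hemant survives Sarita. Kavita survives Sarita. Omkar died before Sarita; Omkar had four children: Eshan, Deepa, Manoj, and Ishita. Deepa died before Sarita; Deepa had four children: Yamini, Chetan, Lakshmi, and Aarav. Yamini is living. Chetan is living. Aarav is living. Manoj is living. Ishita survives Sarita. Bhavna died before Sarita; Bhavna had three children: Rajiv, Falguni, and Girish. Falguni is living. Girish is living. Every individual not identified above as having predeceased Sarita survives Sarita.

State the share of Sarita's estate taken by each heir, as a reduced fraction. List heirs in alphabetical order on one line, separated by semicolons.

Aarav 1/80; Chetan 1/80; Eshan 1/20; Falguni 1/15; Girish 1/15; Hemant 1/30; Ishita 1/20; Jayant 1/30; Kavita 1/5; Lakshmi 1/80; Manoj 1/20; Priya 1/30; Rajiv 1/15; Usha 1/10; Vikram 1/5; Yamini 1/80

There is no surviving spouse, so the entire estate passes to Sarita's descendants per stirpes.
The estate is divided into 5 equal shares of 1/5 among Neelam, Vikram, Kavita, Omkar, Bhavna.
Neelam predeceased; the 1/5 allotted to Neelam's branch passes to Neelam's issue by representation.
The 1/5 is divided into 2 equal shares of 1/10 among Usha, Tarun.
Usha is living and takes 1/10.
Tarun predeceased; the 1/10 allotted to Tarun's branch passes to Tarun's issue by representation.
The 1/10 is divided into 3 equal shares of 1/30 among Priya, Jayant, Hemant.
Priya is living and takes 1/30.
Jayant is living and takes 1/30.
Hemant is living and takes 1/30.
Vikram is living and takes 1/5.
Kavita is living and takes 1/5.
Omkar predeceased; the 1/5 allotted to Omkar's branch passes to Omkar's issue by representation.
The 1/5 is divided into 4 equal shares of 1/20 among Eshan, Deepa, Manoj, Ishita.
Eshan is living and takes 1/20.
Deepa predeceased; the 1/20 allotted to Deepa's branch passes to Deepa's issue by representation.
The 1/20 is divided into 4 equal shares of 1/80 among Yamini, Chetan, Lakshmi, Aarav.
Yamini is living and takes 1/80.
Chetan is living and takes 1/80.
Lakshmi is living and takes 1/80.
Aarav is living and takes 1/80.
Manoj is living and takes 1/20.
Ishita is living and takes 1/20.
Bhavna predeceased; the 1/5 allotted to Bhavna's branch passes to Bhavna's issue by representation.
The 1/5 is divided into 3 equal shares of 1/15 among Rajiv, Falguni, Girish.
Rajiv is living and takes 1/15.
Falguni is living and takes 1/15.
Girish is living and takes 1/15.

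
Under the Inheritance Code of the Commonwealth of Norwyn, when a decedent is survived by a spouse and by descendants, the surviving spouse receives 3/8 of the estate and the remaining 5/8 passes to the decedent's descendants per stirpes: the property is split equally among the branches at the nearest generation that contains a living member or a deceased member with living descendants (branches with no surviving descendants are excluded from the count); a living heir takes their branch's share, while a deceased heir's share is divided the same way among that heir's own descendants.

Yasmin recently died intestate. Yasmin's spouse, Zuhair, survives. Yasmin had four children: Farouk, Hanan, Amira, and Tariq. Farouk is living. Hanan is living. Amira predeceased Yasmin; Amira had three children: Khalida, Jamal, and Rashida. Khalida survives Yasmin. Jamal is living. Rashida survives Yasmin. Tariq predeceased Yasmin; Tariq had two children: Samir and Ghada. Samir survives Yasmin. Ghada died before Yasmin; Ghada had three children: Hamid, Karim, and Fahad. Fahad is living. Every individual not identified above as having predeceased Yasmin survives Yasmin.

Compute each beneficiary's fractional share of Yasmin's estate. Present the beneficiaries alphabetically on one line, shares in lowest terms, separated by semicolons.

Zuhair, as surviving spouse, takes 3/8.
The remaining 5/8 passes to Yasmin's descendants per stirpes.
The 5/8 is divided into 4 equal shares of 5/32 among Farouk, Hanan, Amira, Tariq.
Farouk is living and takes 5/32.
Hanan is living and takes 5/32.
Amira predeceased; the 5/32 allotted to Amira's branch passes to Amira's issue by representation.
The 5/32 is divided into 3 equal shares of 5/96 among Khalida, Jamal, Rashida.
Khalida is living and takes 5/96.
Jamal is living and takes 5/96.
Rashida is living and takes 5/96.
Tariq predeceased; the 5/32 allotted to Tariq's branch passes to Tariq's issue by representation.
The 5/32 is divided into 2 equal shares of 5/64 among Samir, Ghada.
Samir is living and takes 5/64.
Ghada predeceased; the 5/64 allotted to Ghada's branch passes to Ghada's issue by representation.
The 5/64 is divided into 3 equal shares of 5/192 among Hamid, Karim, Fahad.
Hamid is living and takes 5/192.
Karim is living and takes 5/192.
Fahad is living and takes 5/192.

Fahad 5/192; Farouk 5/32; Hamid 5/192; Hanan 5/32; Jamal 5/96; Karim 5/192; Khalida 5/96; Rashida 5/96; Samir 5/64; Zuhair 3/8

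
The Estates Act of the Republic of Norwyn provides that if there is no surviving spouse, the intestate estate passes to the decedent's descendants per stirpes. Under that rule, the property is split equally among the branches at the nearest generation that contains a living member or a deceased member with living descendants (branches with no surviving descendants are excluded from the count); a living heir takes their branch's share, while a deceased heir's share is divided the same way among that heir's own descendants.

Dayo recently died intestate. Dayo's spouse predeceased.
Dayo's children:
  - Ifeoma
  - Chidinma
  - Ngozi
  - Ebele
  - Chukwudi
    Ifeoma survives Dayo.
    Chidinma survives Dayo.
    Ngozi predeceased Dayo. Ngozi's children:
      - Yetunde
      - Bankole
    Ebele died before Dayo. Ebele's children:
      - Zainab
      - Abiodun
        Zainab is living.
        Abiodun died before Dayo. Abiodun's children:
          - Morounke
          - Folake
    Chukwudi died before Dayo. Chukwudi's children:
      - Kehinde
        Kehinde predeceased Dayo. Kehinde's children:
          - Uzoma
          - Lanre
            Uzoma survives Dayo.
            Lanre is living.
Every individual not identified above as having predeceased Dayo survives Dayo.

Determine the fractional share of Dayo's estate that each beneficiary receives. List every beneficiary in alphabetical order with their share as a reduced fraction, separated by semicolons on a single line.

Bankole 1/10; Chidinma 1/5; Folake 1/20; Ifeoma 1/5; Lanre 1/10; Morounke 1/20; Uzoma 1/10; Yetunde 1/10; Zainab 1/10

There is no surviving spouse, so the entire estate passes to Dayo's descendants per stirpes.
The estate is divided into 5 equal shares of 1/5 among Ifeoma, Chidinma, Ngozi, Ebele, Chukwudi.
Ifeoma is living and takes 1/5.
Chidinma is living and takes 1/5.
Ngozi predeceased; the 1/5 allotted to Ngozi's branch passes to Ngozi's issue by representation.
The 1/5 is divided into 2 equal shares of 1/10 among Yetunde, Bankole.
Yetunde is living and takes 1/10.
Bankole is living and takes 1/10.
Ebele predeceased; the 1/5 allotted to Ebele's branch passes to Ebele's issue by representation.
The 1/5 is divided into 2 equal shares of 1/10 among Zainab, Abiodun.
Zainab is living and takes 1/10.
Abiodun predeceased; the 1/10 allotted to Abiodun's branch passes to Abiodun's issue by representation.
The 1/10 is divided into 2 equal shares of 1/20 among Morounke, Folake.
Morounke is living and takes 1/20.
Folake is living and takes 1/20.
Chukwudi predeceased; the 1/5 allotted to Chukwudi's branch passes to Chukwudi's issue by representation.
Kehinde's line is the sole branch at this level, so the full 1/5 passes to Kehinde's issue by representation.
The 1/5 is divided into 2 equal shares of 1/10 among Uzoma, Lanre.
Uzoma is living and takes 1/10.
Lanre is living and takes 1/10.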